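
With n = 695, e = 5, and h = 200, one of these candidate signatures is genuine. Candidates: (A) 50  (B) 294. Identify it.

A

Candidate A: 50^2 = 2500 ≡ 415; 50^4 ≡ 415^2 = 172225 ≡ 560; 5 = 4 + 1, so 50^5 ≡ 560·50 ≡ 200 (mod 695)
  → matches h = 200
Candidate B: 294^2 = 86436 ≡ 256; 294^4 ≡ 256^2 = 65536 ≡ 206; 5 = 4 + 1, so 294^5 ≡ 206·294 ≡ 99 (mod 695)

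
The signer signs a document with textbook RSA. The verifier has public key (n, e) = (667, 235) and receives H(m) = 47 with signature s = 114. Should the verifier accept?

s^235 mod 667 = 620
The recovered value 620 does not match the digest 47.

reject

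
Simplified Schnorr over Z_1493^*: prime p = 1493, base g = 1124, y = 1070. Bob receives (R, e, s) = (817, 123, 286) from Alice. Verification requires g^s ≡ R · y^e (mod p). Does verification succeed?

fails

g^s mod p:
1124^2 = 1263376 ≡ 298
1124^4 ≡ 298^2 = 88804 ≡ 717
1124^8 ≡ 717^2 = 514089 ≡ 497
1124^16 ≡ 497^2 = 247009 ≡ 664
1124^32 ≡ 664^2 = 440896 ≡ 461
1124^64 ≡ 461^2 = 212521 ≡ 515
1124^128 ≡ 515^2 = 265225 ≡ 964
1124^256 ≡ 964^2 = 929296 ≡ 650
286 = 256 + 16 + 8 + 4 + 2, so 1124^286 ≡ 650·664·497·717·298 ≡ 1236 (mod 1493)
R · y^e mod p:
1070^2 = 1144900 ≡ 1262
1070^4 ≡ 1262^2 = 1592644 ≡ 1106
1070^8 ≡ 1106^2 = 1223236 ≡ 469
1070^16 ≡ 469^2 = 219961 ≡ 490
1070^32 ≡ 490^2 = 240100 ≡ 1220
1070^64 ≡ 1220^2 = 1488400 ≡ 1372
123 = 64 + 32 + 16 + 8 + 2 + 1, so 1070^123 ≡ 1372·1220·490·469·1262·1070 ≡ 311 (mod 1493)
817·311 = 254087 ≡ 277 (mod 1493)
1236 ≠ 277; the check fails.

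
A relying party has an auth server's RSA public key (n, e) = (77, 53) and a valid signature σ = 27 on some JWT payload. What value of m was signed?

48

σ^2 ≡ 27^2 = 729 ≡ 36
σ^4 ≡ 36^2 = 1296 ≡ 64
σ^8 ≡ 64^2 = 4096 ≡ 15
σ^16 ≡ 15^2 = 225 ≡ 71
σ^32 ≡ 71^2 = 5041 ≡ 36
53 = 32 + 16 + 4 + 1, so σ^53 ≡ 36·71·64·27 ≡ 48 (mod 77)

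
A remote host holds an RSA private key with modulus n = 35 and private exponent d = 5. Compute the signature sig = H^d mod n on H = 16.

H^2 ≡ 16^2 = 256 ≡ 11
H^4 ≡ 11^2 = 121 ≡ 16
5 = 4 + 1, so H^5 ≡ 16·16 ≡ 11 (mod 35)

11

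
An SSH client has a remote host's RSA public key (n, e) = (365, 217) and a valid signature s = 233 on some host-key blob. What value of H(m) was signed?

233

s^2 ≡ 233^2 = 54289 ≡ 269
s^4 ≡ 269^2 = 72361 ≡ 91
s^8 ≡ 91^2 = 8281 ≡ 251
s^16 ≡ 251^2 = 63001 ≡ 221
s^32 ≡ 221^2 = 48841 ≡ 296
s^64 ≡ 296^2 = 87616 ≡ 16
s^128 ≡ 16^2 = 256
217 = 128 + 64 + 16 + 8 + 1, so s^217 ≡ 256·16·221·251·233 ≡ 233 (mod 365)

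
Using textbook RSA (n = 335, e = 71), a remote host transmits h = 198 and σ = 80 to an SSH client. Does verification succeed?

σ^2 ≡ 80^2 = 6400 ≡ 35
σ^4 ≡ 35^2 = 1225 ≡ 220
σ^8 ≡ 220^2 = 48400 ≡ 160
σ^16 ≡ 160^2 = 25600 ≡ 140
σ^32 ≡ 140^2 = 19600 ≡ 170
σ^64 ≡ 170^2 = 28900 ≡ 90
71 = 64 + 4 + 2 + 1, so σ^71 ≡ 90·220·35·80 ≡ 180 (mod 335)
σ^71 mod 335 = 180, but h = 198.

fails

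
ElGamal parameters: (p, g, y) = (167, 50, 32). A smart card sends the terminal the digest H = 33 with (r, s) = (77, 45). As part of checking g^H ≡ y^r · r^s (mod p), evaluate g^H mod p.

50^2 = 2500 ≡ 162
50^4 ≡ 162^2 = 26244 ≡ 25
50^8 ≡ 25^2 = 625 ≡ 124
50^16 ≡ 124^2 = 15376 ≡ 12
50^32 ≡ 12^2 = 144
33 = 32 + 1, so 50^33 ≡ 144·50 ≡ 19 (mod 167)

19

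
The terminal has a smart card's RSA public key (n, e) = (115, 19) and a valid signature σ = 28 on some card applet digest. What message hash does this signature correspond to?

7

σ^2 ≡ 28^2 = 784 ≡ 94
σ^4 ≡ 94^2 = 8836 ≡ 96
σ^8 ≡ 96^2 = 9216 ≡ 16
σ^16 ≡ 16^2 = 256 ≡ 26
19 = 16 + 2 + 1, so σ^19 ≡ 26·94·28 ≡ 7 (mod 115)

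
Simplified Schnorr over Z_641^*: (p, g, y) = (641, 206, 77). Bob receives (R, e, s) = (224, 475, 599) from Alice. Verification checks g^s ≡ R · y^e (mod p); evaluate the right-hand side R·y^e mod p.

70

77^2 = 5929 ≡ 160
77^4 ≡ 160^2 = 25600 ≡ 601
77^8 ≡ 601^2 = 361201 ≡ 318
77^16 ≡ 318^2 = 101124 ≡ 487
77^32 ≡ 487^2 = 237169 ≡ 640
77^64 ≡ 640^2 = 409600 ≡ 1
77^128 ≡ 1^2 = 1
77^256 ≡ 1^2 = 1
475 = 256 + 128 + 64 + 16 + 8 + 2 + 1, so 77^475 ≡ 1·1·1·487·318·160·77 ≡ 441 (mod 641)
R · y^e ≡ 224·441 = 98784 ≡ 70 (mod 641)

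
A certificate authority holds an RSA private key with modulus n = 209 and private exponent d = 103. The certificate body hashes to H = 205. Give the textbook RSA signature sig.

200

H^2 ≡ 205^2 = 42025 ≡ 16
H^4 ≡ 16^2 = 256 ≡ 47
H^8 ≡ 47^2 = 2209 ≡ 119
H^16 ≡ 119^2 = 14161 ≡ 158
H^32 ≡ 158^2 = 24964 ≡ 93
H^64 ≡ 93^2 = 8649 ≡ 80
103 = 64 + 32 + 4 + 2 + 1, so H^103 ≡ 80·93·47·16·205 ≡ 200 (mod 209)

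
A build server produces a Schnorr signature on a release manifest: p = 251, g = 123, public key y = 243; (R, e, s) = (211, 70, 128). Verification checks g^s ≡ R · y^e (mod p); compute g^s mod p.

204

Squares mod 251: 123^1≡123, 123^2≡69, 123^4≡243, 123^8≡64, 123^16≡80, 123^32≡125, 123^64≡63, 123^128≡204
123^128 ≡ 204 (mod 251)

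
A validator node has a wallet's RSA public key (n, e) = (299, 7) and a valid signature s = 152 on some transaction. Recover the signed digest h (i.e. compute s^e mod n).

Squares mod 299: s^1≡152, s^2≡81, s^4≡282
7 = 4 + 2 + 1, so s^7 ≡ 282·81·152 ≡ 295 (mod 299)

295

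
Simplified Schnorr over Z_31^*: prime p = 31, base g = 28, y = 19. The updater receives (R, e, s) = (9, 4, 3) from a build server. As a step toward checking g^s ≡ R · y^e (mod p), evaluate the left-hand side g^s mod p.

4

28^2 = 784 ≡ 9
3 = 2 + 1, so 28^3 ≡ 9·28 ≡ 4 (mod 31)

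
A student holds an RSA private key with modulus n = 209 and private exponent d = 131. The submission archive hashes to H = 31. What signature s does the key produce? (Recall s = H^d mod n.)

141

H^2 ≡ 31^2 = 961 ≡ 125
H^4 ≡ 125^2 = 15625 ≡ 159
H^8 ≡ 159^2 = 25281 ≡ 201
H^16 ≡ 201^2 = 40401 ≡ 64
H^32 ≡ 64^2 = 4096 ≡ 125
H^64 ≡ 125^2 = 15625 ≡ 159
H^128 ≡ 159^2 = 25281 ≡ 201
131 = 128 + 2 + 1, so H^131 ≡ 201·125·31 ≡ 141 (mod 209)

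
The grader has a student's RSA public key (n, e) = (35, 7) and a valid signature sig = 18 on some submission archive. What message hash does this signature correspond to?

sig^2 ≡ 18^2 = 324 ≡ 9
sig^4 ≡ 9^2 = 81 ≡ 11
7 = 4 + 2 + 1, so sig^7 ≡ 11·9·18 ≡ 32 (mod 35)

32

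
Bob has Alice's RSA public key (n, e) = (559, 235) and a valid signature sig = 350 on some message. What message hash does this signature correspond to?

sig^2 ≡ 350^2 = 122500 ≡ 79
sig^4 ≡ 79^2 = 6241 ≡ 92
sig^8 ≡ 92^2 = 8464 ≡ 79
sig^16 ≡ 79^2 = 6241 ≡ 92
sig^32 ≡ 92^2 = 8464 ≡ 79
sig^64 ≡ 79^2 = 6241 ≡ 92
sig^128 ≡ 92^2 = 8464 ≡ 79
235 = 128 + 64 + 32 + 8 + 2 + 1, so sig^235 ≡ 79·92·79·79·79·350 ≡ 350 (mod 559)

350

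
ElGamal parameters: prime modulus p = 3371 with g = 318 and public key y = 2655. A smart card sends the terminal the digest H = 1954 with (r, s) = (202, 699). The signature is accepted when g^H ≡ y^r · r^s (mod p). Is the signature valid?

invalid

Left side g^H mod p:
318^2 = 101124 ≡ 3365
318^4 ≡ 3365^2 = 11323225 ≡ 36
318^8 ≡ 36^2 = 1296
318^16 ≡ 1296^2 = 1679616 ≡ 858
318^32 ≡ 858^2 = 736164 ≡ 1286
318^64 ≡ 1286^2 = 1653796 ≡ 2006
318^128 ≡ 2006^2 = 4024036 ≡ 2433
318^256 ≡ 2433^2 = 5919489 ≡ 13
318^512 ≡ 13^2 = 169
318^1024 ≡ 169^2 = 28561 ≡ 1593
1954 = 1024 + 512 + 256 + 128 + 32 + 2, so 318^1954 ≡ 1593·169·13·2433·1286·3365 ≡ 768 (mod 3371)
Right side y^r · r^s mod p:
2655^2 = 7049025 ≡ 264
2655^4 ≡ 264^2 = 69696 ≡ 2276
2655^8 ≡ 2276^2 = 5180176 ≡ 2320
2655^16 ≡ 2320^2 = 5382400 ≡ 2284
2655^32 ≡ 2284^2 = 5216656 ≡ 1719
2655^64 ≡ 1719^2 = 2954961 ≡ 1965
2655^128 ≡ 1965^2 = 3861225 ≡ 1430
202 = 128 + 64 + 8 + 2, so 2655^202 ≡ 1430·1965·2320·264 ≡ 1796 (mod 3371)
202^2 = 40804 ≡ 352
202^4 ≡ 352^2 = 123904 ≡ 2548
202^8 ≡ 2548^2 = 6492304 ≡ 3129
202^16 ≡ 3129^2 = 9790641 ≡ 1257
202^32 ≡ 1257^2 = 1580049 ≡ 2421
202^64 ≡ 2421^2 = 5861241 ≡ 2443
202^128 ≡ 2443^2 = 5968249 ≡ 1579
202^256 ≡ 1579^2 = 2493241 ≡ 2072
202^512 ≡ 2072^2 = 4293184 ≡ 1901
699 = 512 + 128 + 32 + 16 + 8 + 2 + 1, so 202^699 ≡ 1901·1579·2421·1257·3129·352·202 ≡ 3099 (mod 3371)
1796·3099 = 5565804 ≡ 283 (mod 3371)
768 ≠ 283, so verification fails.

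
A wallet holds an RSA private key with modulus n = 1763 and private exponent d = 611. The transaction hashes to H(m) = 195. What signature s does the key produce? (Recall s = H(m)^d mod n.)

(H(m))^2 ≡ 195^2 = 38025 ≡ 1002
(H(m))^4 ≡ 1002^2 = 1004004 ≡ 857
(H(m))^8 ≡ 857^2 = 734449 ≡ 1041
(H(m))^16 ≡ 1041^2 = 1083681 ≡ 1199
(H(m))^32 ≡ 1199^2 = 1437601 ≡ 756
(H(m))^64 ≡ 756^2 = 571536 ≡ 324
(H(m))^128 ≡ 324^2 = 104976 ≡ 959
(H(m))^256 ≡ 959^2 = 919681 ≡ 1158
(H(m))^512 ≡ 1158^2 = 1340964 ≡ 1084
611 = 512 + 64 + 32 + 2 + 1, so (H(m))^611 ≡ 1084·324·756·1002·195 ≡ 400 (mod 1763)

400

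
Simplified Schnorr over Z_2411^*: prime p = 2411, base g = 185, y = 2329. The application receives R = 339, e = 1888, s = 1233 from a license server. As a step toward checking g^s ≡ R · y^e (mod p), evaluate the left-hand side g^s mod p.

1718

185^1233 mod 2411 = 1718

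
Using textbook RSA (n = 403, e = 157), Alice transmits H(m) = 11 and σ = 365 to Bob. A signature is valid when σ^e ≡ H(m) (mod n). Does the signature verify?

does not verify

Squares mod 403: σ^1≡365, σ^2≡235, σ^4≡14, σ^8≡196, σ^16≡131, σ^32≡235, σ^64≡14, σ^128≡196
157 = 128 + 16 + 8 + 4 + 1, so σ^157 ≡ 196·131·196·14·365 ≡ 313 (mod 403)
The recovered value 313 does not match the digest 11.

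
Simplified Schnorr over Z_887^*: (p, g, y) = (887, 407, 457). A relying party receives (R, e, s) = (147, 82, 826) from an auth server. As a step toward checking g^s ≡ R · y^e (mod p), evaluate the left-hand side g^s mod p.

407^826 mod 887 = 529

529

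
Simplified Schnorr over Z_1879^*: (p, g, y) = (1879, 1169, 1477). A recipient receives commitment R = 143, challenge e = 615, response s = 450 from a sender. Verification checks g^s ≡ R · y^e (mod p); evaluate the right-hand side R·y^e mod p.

Squares mod 1879: 1477^1≡1477, 1477^2≡10, 1477^4≡100, 1477^8≡605, 1477^16≡1499, 1477^32≡1596, 1477^64≡1171, 1477^128≡1450, 1477^256≡1778, 1477^512≡806
615 = 512 + 64 + 32 + 4 + 2 + 1, so 1477^615 ≡ 806·1171·1596·100·10·1477 ≡ 1787 (mod 1879)
R · y^e ≡ 143·1787 = 255541 ≡ 1876 (mod 1879)

1876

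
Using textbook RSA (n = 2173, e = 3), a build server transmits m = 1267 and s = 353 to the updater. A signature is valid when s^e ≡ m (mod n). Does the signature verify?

s^2 ≡ 353^2 = 124609 ≡ 748
3 = 2 + 1, so s^3 ≡ 748·353 ≡ 1111 (mod 2173)
The recovered value 1111 does not match the digest 1267.

does not verify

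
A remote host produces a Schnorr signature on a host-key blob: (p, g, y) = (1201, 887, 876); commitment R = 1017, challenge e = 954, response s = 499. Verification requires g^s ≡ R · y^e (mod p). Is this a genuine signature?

g^s mod p:
Squares mod 1201: 887^1≡887, 887^2≡114, 887^4≡986, 887^8≡587, 887^16≡1083, 887^32≡713, 887^64≡346, 887^128≡817, 887^256≡934
499 = 256 + 128 + 64 + 32 + 16 + 2 + 1, so 887^499 ≡ 934·817·346·713·1083·114·887 ≡ 389 (mod 1201)
R · y^e mod p:
Squares mod 1201: 876^1≡876, 876^2≡1138, 876^4≡366, 876^8≡645, 876^16≡479, 876^32≡50, 876^64≡98, 876^128≡1197, 876^256≡16, 876^512≡256
954 = 512 + 256 + 128 + 32 + 16 + 8 + 2, so 876^954 ≡ 256·16·1197·50·479·645·1138 ≡ 688 (mod 1201)
1017·688 = 699696 ≡ 714 (mod 1201)
389 ≠ 714; the check fails.

forged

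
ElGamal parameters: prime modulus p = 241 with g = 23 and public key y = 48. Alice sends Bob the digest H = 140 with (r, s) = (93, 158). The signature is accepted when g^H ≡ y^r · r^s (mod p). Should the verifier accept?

Left side g^H mod p:
23^140 mod 241 = 177
Right side y^r · r^s mod p:
48^93 mod 241 = 41
93^158 mod 241 = 116
41·116 = 4756 ≡ 177 (mod 241)
177 ≡ 177 (mod 241), so the signature is genuine.

accept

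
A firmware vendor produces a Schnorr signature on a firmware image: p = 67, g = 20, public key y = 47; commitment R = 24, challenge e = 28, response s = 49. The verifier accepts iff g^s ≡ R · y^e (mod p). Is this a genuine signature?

g^s mod p:
Squares mod 67: 20^1≡20, 20^2≡65, 20^4≡4, 20^8≡16, 20^16≡55, 20^32≡10
49 = 32 + 16 + 1, so 20^49 ≡ 10·55·20 ≡ 12 (mod 67)
R · y^e mod p:
Squares mod 67: 47^1≡47, 47^2≡65, 47^4≡4, 47^8≡16, 47^16≡55
28 = 16 + 8 + 4, so 47^28 ≡ 55·16·4 ≡ 36 (mod 67)
24·36 = 864 ≡ 60 (mod 67)
12 ≠ 60; the check fails.

forged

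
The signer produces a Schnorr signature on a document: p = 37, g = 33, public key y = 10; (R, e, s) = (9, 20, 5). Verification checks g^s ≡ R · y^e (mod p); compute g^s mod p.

12

33^2 = 1089 ≡ 16
33^4 ≡ 16^2 = 256 ≡ 34
5 = 4 + 1, so 33^5 ≡ 34·33 ≡ 12 (mod 37)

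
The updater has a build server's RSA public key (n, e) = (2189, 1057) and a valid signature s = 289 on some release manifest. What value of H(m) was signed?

1483

s^2 ≡ 289^2 = 83521 ≡ 339
s^4 ≡ 339^2 = 114921 ≡ 1093
s^8 ≡ 1093^2 = 1194649 ≡ 1644
s^16 ≡ 1644^2 = 2702736 ≡ 1510
s^32 ≡ 1510^2 = 2280100 ≡ 1351
s^64 ≡ 1351^2 = 1825201 ≡ 1764
s^128 ≡ 1764^2 = 3111696 ≡ 1127
s^256 ≡ 1127^2 = 1270129 ≡ 509
s^512 ≡ 509^2 = 259081 ≡ 779
s^1024 ≡ 779^2 = 606841 ≡ 488
1057 = 1024 + 32 + 1, so s^1057 ≡ 488·1351·289 ≡ 1483 (mod 2189)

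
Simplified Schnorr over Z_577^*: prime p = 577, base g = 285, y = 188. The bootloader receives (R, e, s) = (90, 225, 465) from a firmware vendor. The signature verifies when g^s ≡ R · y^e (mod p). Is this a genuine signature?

g^s mod p:
285^2 = 81225 ≡ 445
285^4 ≡ 445^2 = 198025 ≡ 114
285^8 ≡ 114^2 = 12996 ≡ 302
285^16 ≡ 302^2 = 91204 ≡ 38
285^32 ≡ 38^2 = 1444 ≡ 290
285^64 ≡ 290^2 = 84100 ≡ 435
285^128 ≡ 435^2 = 189225 ≡ 546
285^256 ≡ 546^2 = 298116 ≡ 384
465 = 256 + 128 + 64 + 16 + 1, so 285^465 ≡ 384·546·435·38·285 ≡ 451 (mod 577)
R · y^e mod p:
188^2 = 35344 ≡ 147
188^4 ≡ 147^2 = 21609 ≡ 260
188^8 ≡ 260^2 = 67600 ≡ 91
188^16 ≡ 91^2 = 8281 ≡ 203
188^32 ≡ 203^2 = 41209 ≡ 242
188^64 ≡ 242^2 = 58564 ≡ 287
188^128 ≡ 287^2 = 82369 ≡ 435
225 = 128 + 64 + 32 + 1, so 188^225 ≡ 435·287·242·188 ≡ 510 (mod 577)
90·510 = 45900 ≡ 317 (mod 577)
451 ≠ 317; the check fails.

forged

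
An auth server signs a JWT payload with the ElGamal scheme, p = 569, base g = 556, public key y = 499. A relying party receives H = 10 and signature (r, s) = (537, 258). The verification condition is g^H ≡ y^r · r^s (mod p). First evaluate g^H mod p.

556^10 mod 569 = 278

278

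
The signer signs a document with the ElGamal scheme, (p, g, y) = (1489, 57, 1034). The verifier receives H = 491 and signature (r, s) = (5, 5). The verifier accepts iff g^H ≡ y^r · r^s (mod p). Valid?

no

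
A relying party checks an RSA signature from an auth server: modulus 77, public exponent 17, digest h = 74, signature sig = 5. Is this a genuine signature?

Squares mod 77: sig^1≡5, sig^2≡25, sig^4≡9, sig^8≡4, sig^16≡16
17 = 16 + 1, so sig^17 ≡ 16·5 ≡ 3 (mod 77)
The recovered value 3 does not match the digest 74.

forged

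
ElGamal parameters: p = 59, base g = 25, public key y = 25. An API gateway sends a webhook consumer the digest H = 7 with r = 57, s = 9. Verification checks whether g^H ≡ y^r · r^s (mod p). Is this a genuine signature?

Left side g^H mod p:
25^7 mod 59 = 22
Right side y^r · r^s mod p:
25^57 mod 59 = 26
57^9 mod 59 = 19
26·19 = 494 ≡ 22 (mod 59)
22 ≡ 22 (mod 59), so the signature is genuine.

genuine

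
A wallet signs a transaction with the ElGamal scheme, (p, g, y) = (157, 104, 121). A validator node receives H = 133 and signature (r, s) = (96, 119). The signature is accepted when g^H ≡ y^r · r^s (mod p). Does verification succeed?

passes

Left side g^H mod p:
104^2 = 10816 ≡ 140
104^4 ≡ 140^2 = 19600 ≡ 132
104^8 ≡ 132^2 = 17424 ≡ 154
104^16 ≡ 154^2 = 23716 ≡ 9
104^32 ≡ 9^2 = 81
104^64 ≡ 81^2 = 6561 ≡ 124
104^128 ≡ 124^2 = 15376 ≡ 147
133 = 128 + 4 + 1, so 104^133 ≡ 147·132·104 ≡ 95 (mod 157)
Right side y^r · r^s mod p:
121^2 = 14641 ≡ 40
121^4 ≡ 40^2 = 1600 ≡ 30
121^8 ≡ 30^2 = 900 ≡ 115
121^16 ≡ 115^2 = 13225 ≡ 37
121^32 ≡ 37^2 = 1369 ≡ 113
121^64 ≡ 113^2 = 12769 ≡ 52
96 = 64 + 32, so 121^96 ≡ 52·113 ≡ 67 (mod 157)
96^2 = 9216 ≡ 110
96^4 ≡ 110^2 = 12100 ≡ 11
96^8 ≡ 11^2 = 121
96^16 ≡ 121^2 = 14641 ≡ 40
96^32 ≡ 40^2 = 1600 ≡ 30
96^64 ≡ 30^2 = 900 ≡ 115
119 = 64 + 32 + 16 + 4 + 2 + 1, so 96^119 ≡ 115·30·40·11·110·96 ≡ 60 (mod 157)
67·60 = 4020 ≡ 95 (mod 157)
95 ≡ 95 (mod 157), so the signature is genuine.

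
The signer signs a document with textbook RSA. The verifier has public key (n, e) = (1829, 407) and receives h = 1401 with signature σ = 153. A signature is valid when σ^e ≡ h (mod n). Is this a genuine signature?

σ^2 ≡ 153^2 = 23409 ≡ 1461
σ^4 ≡ 1461^2 = 2134521 ≡ 78
σ^8 ≡ 78^2 = 6084 ≡ 597
σ^16 ≡ 597^2 = 356409 ≡ 1583
σ^32 ≡ 1583^2 = 2505889 ≡ 159
σ^64 ≡ 159^2 = 25281 ≡ 1504
σ^128 ≡ 1504^2 = 2262016 ≡ 1372
σ^256 ≡ 1372^2 = 1882384 ≡ 343
407 = 256 + 128 + 16 + 4 + 2 + 1, so σ^407 ≡ 343·1372·1583·78·1461·153 ≡ 802 (mod 1829)
The recovered value 802 does not match the digest 1401.

forged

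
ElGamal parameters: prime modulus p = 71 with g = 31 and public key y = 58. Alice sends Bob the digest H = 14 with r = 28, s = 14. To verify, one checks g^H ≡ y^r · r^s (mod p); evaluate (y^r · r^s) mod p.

58^2 = 3364 ≡ 27
58^4 ≡ 27^2 = 729 ≡ 19
58^8 ≡ 19^2 = 361 ≡ 6
58^16 ≡ 6^2 = 36
28 = 16 + 8 + 4, so 58^28 ≡ 36·6·19 ≡ 57 (mod 71)
28^2 = 784 ≡ 3
28^4 ≡ 3^2 = 9
28^8 ≡ 9^2 = 81 ≡ 10
14 = 8 + 4 + 2, so 28^14 ≡ 10·9·3 ≡ 57 (mod 71)
y^r · r^s ≡ 57·57 = 3249 ≡ 54 (mod 71)

54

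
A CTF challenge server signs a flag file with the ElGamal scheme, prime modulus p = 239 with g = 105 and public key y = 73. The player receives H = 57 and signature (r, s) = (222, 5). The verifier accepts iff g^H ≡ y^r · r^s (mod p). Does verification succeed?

Left side g^H mod p:
105^2 = 11025 ≡ 31
105^4 ≡ 31^2 = 961 ≡ 5
105^8 ≡ 5^2 = 25
105^16 ≡ 25^2 = 625 ≡ 147
105^32 ≡ 147^2 = 21609 ≡ 99
57 = 32 + 16 + 8 + 1, so 105^57 ≡ 99·147·25·105 ≡ 104 (mod 239)
Right side y^r · r^s mod p:
73^2 = 5329 ≡ 71
73^4 ≡ 71^2 = 5041 ≡ 22
73^8 ≡ 22^2 = 484 ≡ 6
73^16 ≡ 6^2 = 36
73^32 ≡ 36^2 = 1296 ≡ 101
73^64 ≡ 101^2 = 10201 ≡ 163
73^128 ≡ 163^2 = 26569 ≡ 40
222 = 128 + 64 + 16 + 8 + 4 + 2, so 73^222 ≡ 40·163·36·6·22·71 ≡ 166 (mod 239)
222^2 = 49284 ≡ 50
222^4 ≡ 50^2 = 2500 ≡ 110
5 = 4 + 1, so 222^5 ≡ 110·222 ≡ 42 (mod 239)
166·42 = 6972 ≡ 41 (mod 239)
104 ≠ 41, so verification fails.

fails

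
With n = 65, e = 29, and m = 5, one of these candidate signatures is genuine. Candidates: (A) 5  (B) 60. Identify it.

A

Candidate A: Squares mod 65: 5^1≡5, 5^2≡25, 5^4≡40, 5^8≡40, 5^16≡40; 29 = 16 + 8 + 4 + 1, so 5^29 ≡ 40·40·40·5 ≡ 5 (mod 65)
  → matches m = 5
Candidate B: Squares mod 65: 60^1≡60, 60^2≡25, 60^4≡40, 60^8≡40, 60^16≡40; 29 = 16 + 8 + 4 + 1, so 60^29 ≡ 40·40·40·60 ≡ 60 (mod 65)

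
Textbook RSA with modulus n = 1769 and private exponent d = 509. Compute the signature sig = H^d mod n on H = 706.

298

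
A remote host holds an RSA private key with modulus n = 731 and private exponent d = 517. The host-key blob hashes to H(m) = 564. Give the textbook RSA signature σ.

(H(m))^2 ≡ 564^2 = 318096 ≡ 111
(H(m))^4 ≡ 111^2 = 12321 ≡ 625
(H(m))^8 ≡ 625^2 = 390625 ≡ 271
(H(m))^16 ≡ 271^2 = 73441 ≡ 341
(H(m))^32 ≡ 341^2 = 116281 ≡ 52
(H(m))^64 ≡ 52^2 = 2704 ≡ 511
(H(m))^128 ≡ 511^2 = 261121 ≡ 154
(H(m))^256 ≡ 154^2 = 23716 ≡ 324
(H(m))^512 ≡ 324^2 = 104976 ≡ 443
517 = 512 + 4 + 1, so (H(m))^517 ≡ 443·625·564 ≡ 549 (mod 731)

549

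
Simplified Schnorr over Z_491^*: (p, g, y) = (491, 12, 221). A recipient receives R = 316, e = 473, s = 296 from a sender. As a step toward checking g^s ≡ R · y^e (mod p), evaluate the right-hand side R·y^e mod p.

Squares mod 491: 221^1≡221, 221^2≡232, 221^4≡305, 221^8≡226, 221^16≡12, 221^32≡144, 221^64≡114, 221^128≡230, 221^256≡363
473 = 256 + 128 + 64 + 16 + 8 + 1, so 221^473 ≡ 363·230·114·12·226·221 ≡ 329 (mod 491)
R · y^e ≡ 316·329 = 103964 ≡ 363 (mod 491)

363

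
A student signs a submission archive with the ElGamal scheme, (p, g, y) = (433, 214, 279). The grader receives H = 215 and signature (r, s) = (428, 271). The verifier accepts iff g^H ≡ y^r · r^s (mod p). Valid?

no

Left side g^H mod p:
214^215 mod 433 = 87
Right side y^r · r^s mod p:
279^428 mod 433 = 359
428^271 mod 433 = 38
359·38 = 13642 ≡ 219 (mod 433)
87 ≠ 219, so verification fails.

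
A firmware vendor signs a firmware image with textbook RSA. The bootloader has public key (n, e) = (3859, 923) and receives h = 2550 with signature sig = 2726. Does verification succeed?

Squares mod 3859: sig^1≡2726, sig^2≡2501, sig^4≡3421, sig^8≡2753, sig^16≡3792, sig^32≡630, sig^64≡3282, sig^128≡1055, sig^256≡1633, sig^512≡120
923 = 512 + 256 + 128 + 16 + 8 + 2 + 1, so sig^923 ≡ 120·1633·1055·3792·2753·2501·2726 ≡ 1280 (mod 3859)
1280 ≠ 2550, so verification fails.

fails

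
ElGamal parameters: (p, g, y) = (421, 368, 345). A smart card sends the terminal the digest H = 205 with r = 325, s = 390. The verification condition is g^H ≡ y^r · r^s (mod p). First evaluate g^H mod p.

95

368^2 = 135424 ≡ 283
368^4 ≡ 283^2 = 80089 ≡ 99
368^8 ≡ 99^2 = 9801 ≡ 118
368^16 ≡ 118^2 = 13924 ≡ 31
368^32 ≡ 31^2 = 961 ≡ 119
368^64 ≡ 119^2 = 14161 ≡ 268
368^128 ≡ 268^2 = 71824 ≡ 254
205 = 128 + 64 + 8 + 4 + 1, so 368^205 ≡ 254·268·118·99·368 ≡ 95 (mod 421)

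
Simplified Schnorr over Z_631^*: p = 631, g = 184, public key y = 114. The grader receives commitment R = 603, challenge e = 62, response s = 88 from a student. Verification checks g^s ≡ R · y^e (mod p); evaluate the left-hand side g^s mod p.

354

184^2 = 33856 ≡ 413
184^4 ≡ 413^2 = 170569 ≡ 199
184^8 ≡ 199^2 = 39601 ≡ 479
184^16 ≡ 479^2 = 229441 ≡ 388
184^32 ≡ 388^2 = 150544 ≡ 366
184^64 ≡ 366^2 = 133956 ≡ 184
88 = 64 + 16 + 8, so 184^88 ≡ 184·388·479 ≡ 354 (mod 631)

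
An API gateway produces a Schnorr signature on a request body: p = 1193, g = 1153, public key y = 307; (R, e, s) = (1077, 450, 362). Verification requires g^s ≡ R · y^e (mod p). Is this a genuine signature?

g^s mod p:
1153^2 = 1329409 ≡ 407
1153^4 ≡ 407^2 = 165649 ≡ 1015
1153^8 ≡ 1015^2 = 1030225 ≡ 666
1153^16 ≡ 666^2 = 443556 ≡ 953
1153^32 ≡ 953^2 = 908209 ≡ 336
1153^64 ≡ 336^2 = 112896 ≡ 754
1153^128 ≡ 754^2 = 568516 ≡ 648
1153^256 ≡ 648^2 = 419904 ≡ 1161
362 = 256 + 64 + 32 + 8 + 2, so 1153^362 ≡ 1161·754·336·666·407 ≡ 530 (mod 1193)
R · y^e mod p:
307^2 = 94249 ≡ 2
307^4 ≡ 2^2 = 4
307^8 ≡ 4^2 = 16
307^16 ≡ 16^2 = 256
307^32 ≡ 256^2 = 65536 ≡ 1114
307^64 ≡ 1114^2 = 1240996 ≡ 276
307^128 ≡ 276^2 = 76176 ≡ 1017
307^256 ≡ 1017^2 = 1034289 ≡ 1151
450 = 256 + 128 + 64 + 2, so 307^450 ≡ 1151·1017·276·2 ≡ 324 (mod 1193)
1077·324 = 348948 ≡ 592 (mod 1193)
530 ≠ 592; the check fails.

forged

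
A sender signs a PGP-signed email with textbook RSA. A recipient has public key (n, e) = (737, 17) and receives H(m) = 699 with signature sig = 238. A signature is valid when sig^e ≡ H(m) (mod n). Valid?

sig^17 mod 737 = 699
Since 699 equals the digest 699, verification succeeds.

yes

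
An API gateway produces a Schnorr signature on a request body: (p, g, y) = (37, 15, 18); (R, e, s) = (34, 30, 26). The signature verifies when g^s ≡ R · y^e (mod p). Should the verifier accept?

accept

g^s mod p:
Squares mod 37: 15^1≡15, 15^2≡3, 15^4≡9, 15^8≡7, 15^16≡12
26 = 16 + 8 + 2, so 15^26 ≡ 12·7·3 ≡ 30 (mod 37)
R · y^e mod p:
Squares mod 37: 18^1≡18, 18^2≡28, 18^4≡7, 18^8≡12, 18^16≡33
30 = 16 + 8 + 4 + 2, so 18^30 ≡ 33·12·7·28 ≡ 27 (mod 37)
34·27 = 918 ≡ 30 (mod 37)
30 ≡ 30 (mod 37); signature holds.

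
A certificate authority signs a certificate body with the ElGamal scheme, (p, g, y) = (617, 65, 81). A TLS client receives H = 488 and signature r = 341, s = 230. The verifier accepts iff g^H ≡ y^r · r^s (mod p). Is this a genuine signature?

Left side g^H mod p:
65^2 = 4225 ≡ 523
65^4 ≡ 523^2 = 273529 ≡ 198
65^8 ≡ 198^2 = 39204 ≡ 333
65^16 ≡ 333^2 = 110889 ≡ 446
65^32 ≡ 446^2 = 198916 ≡ 242
65^64 ≡ 242^2 = 58564 ≡ 566
65^128 ≡ 566^2 = 320356 ≡ 133
65^256 ≡ 133^2 = 17689 ≡ 413
488 = 256 + 128 + 64 + 32 + 8, so 65^488 ≡ 413·133·566·242·333 ≡ 450 (mod 617)
Right side y^r · r^s mod p:
81^2 = 6561 ≡ 391
81^4 ≡ 391^2 = 152881 ≡ 482
81^8 ≡ 482^2 = 232324 ≡ 332
81^16 ≡ 332^2 = 110224 ≡ 398
81^32 ≡ 398^2 = 158404 ≡ 452
81^64 ≡ 452^2 = 204304 ≡ 77
81^128 ≡ 77^2 = 5929 ≡ 376
81^256 ≡ 376^2 = 141376 ≡ 83
341 = 256 + 64 + 16 + 4 + 1, so 81^341 ≡ 83·77·398·482·81 ≡ 209 (mod 617)
341^2 = 116281 ≡ 285
341^4 ≡ 285^2 = 81225 ≡ 398
341^8 ≡ 398^2 = 158404 ≡ 452
341^16 ≡ 452^2 = 204304 ≡ 77
341^32 ≡ 77^2 = 5929 ≡ 376
341^64 ≡ 376^2 = 141376 ≡ 83
341^128 ≡ 83^2 = 6889 ≡ 102
230 = 128 + 64 + 32 + 4 + 2, so 341^230 ≡ 102·83·376·398·285 ≡ 32 (mod 617)
209·32 = 6688 ≡ 518 (mod 617)
450 ≠ 518, so verification fails.

forged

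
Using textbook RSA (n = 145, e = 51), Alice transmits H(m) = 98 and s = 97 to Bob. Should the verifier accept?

accept

s^2 ≡ 97^2 = 9409 ≡ 129
s^4 ≡ 129^2 = 16641 ≡ 111
s^8 ≡ 111^2 = 12321 ≡ 141
s^16 ≡ 141^2 = 19881 ≡ 16
s^32 ≡ 16^2 = 256 ≡ 111
51 = 32 + 16 + 2 + 1, so s^51 ≡ 111·16·129·97 ≡ 98 (mod 145)
98 = H(m), so the signature checks out.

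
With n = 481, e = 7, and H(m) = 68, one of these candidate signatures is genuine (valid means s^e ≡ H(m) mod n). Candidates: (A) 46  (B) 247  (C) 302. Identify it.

C

Candidate A: Squares mod 481: 46^1≡46, 46^2≡192, 46^4≡308; 7 = 4 + 2 + 1, so 46^7 ≡ 308·192·46 ≡ 201 (mod 481)
Candidate B: Squares mod 481: 247^1≡247, 247^2≡403, 247^4≡312; 7 = 4 + 2 + 1, so 247^7 ≡ 312·403·247 ≡ 65 (mod 481)
Candidate C: Squares mod 481: 302^1≡302, 302^2≡295, 302^4≡445; 7 = 4 + 2 + 1, so 302^7 ≡ 445·295·302 ≡ 68 (mod 481)
  → matches H(m) = 68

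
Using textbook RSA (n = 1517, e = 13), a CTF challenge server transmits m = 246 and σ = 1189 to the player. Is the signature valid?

invalid

Squares mod 1517: σ^1≡1189, σ^2≡1394, σ^4≡1476, σ^8≡164
13 = 8 + 4 + 1, so σ^13 ≡ 164·1476·1189 ≡ 1271 (mod 1517)
1271 ≠ 246, so verification fails.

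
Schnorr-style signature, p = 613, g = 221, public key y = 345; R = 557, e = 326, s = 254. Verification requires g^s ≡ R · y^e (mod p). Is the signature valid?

invalid

g^s mod p:
221^2 = 48841 ≡ 414
221^4 ≡ 414^2 = 171396 ≡ 369
221^8 ≡ 369^2 = 136161 ≡ 75
221^16 ≡ 75^2 = 5625 ≡ 108
221^32 ≡ 108^2 = 11664 ≡ 17
221^64 ≡ 17^2 = 289
221^128 ≡ 289^2 = 83521 ≡ 153
254 = 128 + 64 + 32 + 16 + 8 + 4 + 2, so 221^254 ≡ 153·289·17·108·75·369·414 ≡ 443 (mod 613)
R · y^e mod p:
345^2 = 119025 ≡ 103
345^4 ≡ 103^2 = 10609 ≡ 188
345^8 ≡ 188^2 = 35344 ≡ 403
345^16 ≡ 403^2 = 162409 ≡ 577
345^32 ≡ 577^2 = 332929 ≡ 70
345^64 ≡ 70^2 = 4900 ≡ 609
345^128 ≡ 609^2 = 370881 ≡ 16
345^256 ≡ 16^2 = 256
326 = 256 + 64 + 4 + 2, so 345^326 ≡ 256·609·188·103 ≡ 588 (mod 613)
557·588 = 327516 ≡ 174 (mod 613)
443 ≠ 174; the check fails.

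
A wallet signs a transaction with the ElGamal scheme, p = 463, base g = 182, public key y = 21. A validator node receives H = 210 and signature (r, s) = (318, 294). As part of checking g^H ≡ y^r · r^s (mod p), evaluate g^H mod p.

1

182^210 mod 463 = 1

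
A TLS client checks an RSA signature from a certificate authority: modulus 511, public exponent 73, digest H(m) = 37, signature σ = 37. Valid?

yes

Squares mod 511: σ^1≡37, σ^2≡347, σ^4≡324, σ^8≡221, σ^16≡296, σ^32≡235, σ^64≡37
73 = 64 + 8 + 1, so σ^73 ≡ 37·221·37 ≡ 37 (mod 511)
σ^73 mod 511 = 37 matches H(m).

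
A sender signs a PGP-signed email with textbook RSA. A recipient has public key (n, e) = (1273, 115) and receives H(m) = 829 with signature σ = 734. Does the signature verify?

verifies

σ^2 ≡ 734^2 = 538756 ≡ 277
σ^4 ≡ 277^2 = 76729 ≡ 349
σ^8 ≡ 349^2 = 121801 ≡ 866
σ^16 ≡ 866^2 = 749956 ≡ 159
σ^32 ≡ 159^2 = 25281 ≡ 1094
σ^64 ≡ 1094^2 = 1196836 ≡ 216
115 = 64 + 32 + 16 + 2 + 1, so σ^115 ≡ 216·1094·159·277·734 ≡ 829 (mod 1273)
σ^115 mod 1273 = 829 matches H(m).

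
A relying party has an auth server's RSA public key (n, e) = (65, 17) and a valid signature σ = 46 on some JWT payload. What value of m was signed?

σ^17 mod 65 = 11

11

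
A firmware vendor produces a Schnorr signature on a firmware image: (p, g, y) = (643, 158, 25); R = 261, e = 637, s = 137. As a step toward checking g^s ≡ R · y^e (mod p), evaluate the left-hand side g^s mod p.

498

158^2 = 24964 ≡ 530
158^4 ≡ 530^2 = 280900 ≡ 552
158^8 ≡ 552^2 = 304704 ≡ 565
158^16 ≡ 565^2 = 319225 ≡ 297
158^32 ≡ 297^2 = 88209 ≡ 118
158^64 ≡ 118^2 = 13924 ≡ 421
158^128 ≡ 421^2 = 177241 ≡ 416
137 = 128 + 8 + 1, so 158^137 ≡ 416·565·158 ≡ 498 (mod 643)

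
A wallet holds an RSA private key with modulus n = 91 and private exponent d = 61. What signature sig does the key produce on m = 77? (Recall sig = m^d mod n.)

77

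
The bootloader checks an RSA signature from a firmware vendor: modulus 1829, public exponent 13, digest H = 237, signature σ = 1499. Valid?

no

σ^2 ≡ 1499^2 = 2247001 ≡ 989
σ^4 ≡ 989^2 = 978121 ≡ 1435
σ^8 ≡ 1435^2 = 2059225 ≡ 1600
13 = 8 + 4 + 1, so σ^13 ≡ 1600·1435·1499 ≡ 1540 (mod 1829)
σ^13 mod 1829 = 1540, but H = 237.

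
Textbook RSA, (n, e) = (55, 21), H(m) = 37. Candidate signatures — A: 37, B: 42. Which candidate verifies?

A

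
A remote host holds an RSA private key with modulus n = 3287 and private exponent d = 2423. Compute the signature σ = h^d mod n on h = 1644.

h^2 ≡ 1644^2 = 2702736 ≡ 822
h^4 ≡ 822^2 = 675684 ≡ 1849
h^8 ≡ 1849^2 = 3418801 ≡ 321
h^16 ≡ 321^2 = 103041 ≡ 1144
h^32 ≡ 1144^2 = 1308736 ≡ 510
h^64 ≡ 510^2 = 260100 ≡ 427
h^128 ≡ 427^2 = 182329 ≡ 1544
h^256 ≡ 1544^2 = 2383936 ≡ 861
h^512 ≡ 861^2 = 741321 ≡ 1746
h^1024 ≡ 1746^2 = 3048516 ≡ 1467
h^2048 ≡ 1467^2 = 2152089 ≡ 2391
2423 = 2048 + 256 + 64 + 32 + 16 + 4 + 2 + 1, so h^2423 ≡ 2391·861·427·510·1144·1849·822·1644 ≡ 2807 (mod 3287)

2807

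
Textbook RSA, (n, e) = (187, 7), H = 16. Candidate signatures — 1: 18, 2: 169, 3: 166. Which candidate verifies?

2

Candidate 1: Squares mod 187: 18^1≡18, 18^2≡137, 18^4≡69; 7 = 4 + 2 + 1, so 18^7 ≡ 69·137·18 ≡ 171 (mod 187)
Candidate 2: Squares mod 187: 169^1≡169, 169^2≡137, 169^4≡69; 7 = 4 + 2 + 1, so 169^7 ≡ 69·137·169 ≡ 16 (mod 187)
  → matches H = 16
Candidate 3: Squares mod 187: 166^1≡166, 166^2≡67, 166^4≡1; 7 = 4 + 2 + 1, so 166^7 ≡ 1·67·166 ≡ 89 (mod 187)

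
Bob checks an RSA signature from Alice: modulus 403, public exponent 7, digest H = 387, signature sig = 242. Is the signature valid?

invalid

sig^2 ≡ 242^2 = 58564 ≡ 129
sig^4 ≡ 129^2 = 16641 ≡ 118
7 = 4 + 2 + 1, so sig^7 ≡ 118·129·242 ≡ 304 (mod 403)
304 ≠ 387, so verification fails.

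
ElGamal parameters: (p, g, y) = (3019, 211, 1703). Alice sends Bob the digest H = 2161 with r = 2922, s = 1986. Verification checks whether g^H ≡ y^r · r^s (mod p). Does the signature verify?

Left side g^H mod p:
211^2 = 44521 ≡ 2255
211^4 ≡ 2255^2 = 5085025 ≡ 1029
211^8 ≡ 1029^2 = 1058841 ≡ 2191
211^16 ≡ 2191^2 = 4800481 ≡ 271
211^32 ≡ 271^2 = 73441 ≡ 985
211^64 ≡ 985^2 = 970225 ≡ 1126
211^128 ≡ 1126^2 = 1267876 ≡ 2915
211^256 ≡ 2915^2 = 8497225 ≡ 1759
211^512 ≡ 1759^2 = 3094081 ≡ 2625
211^1024 ≡ 2625^2 = 6890625 ≡ 1267
211^2048 ≡ 1267^2 = 1605289 ≡ 2200
2161 = 2048 + 64 + 32 + 16 + 1, so 211^2161 ≡ 2200·1126·985·271·211 ≡ 1660 (mod 3019)
Right side y^r · r^s mod p:
1703^2 = 2900209 ≡ 1969
1703^4 ≡ 1969^2 = 3876961 ≡ 565
1703^8 ≡ 565^2 = 319225 ≡ 2230
1703^16 ≡ 2230^2 = 4972900 ≡ 607
1703^32 ≡ 607^2 = 368449 ≡ 131
1703^64 ≡ 131^2 = 17161 ≡ 2066
1703^128 ≡ 2066^2 = 4268356 ≡ 2509
1703^256 ≡ 2509^2 = 6295081 ≡ 466
1703^512 ≡ 466^2 = 217156 ≡ 2807
1703^1024 ≡ 2807^2 = 7879249 ≡ 2678
1703^2048 ≡ 2678^2 = 7171684 ≡ 1559
2922 = 2048 + 512 + 256 + 64 + 32 + 8 + 2, so 1703^2922 ≡ 1559·2807·466·2066·131·2230·1969 ≡ 349 (mod 3019)
2922^2 = 8538084 ≡ 352
2922^4 ≡ 352^2 = 123904 ≡ 125
2922^8 ≡ 125^2 = 15625 ≡ 530
2922^16 ≡ 530^2 = 280900 ≡ 133
2922^32 ≡ 133^2 = 17689 ≡ 2594
2922^64 ≡ 2594^2 = 6728836 ≡ 2504
2922^128 ≡ 2504^2 = 6270016 ≡ 2572
2922^256 ≡ 2572^2 = 6615184 ≡ 555
2922^512 ≡ 555^2 = 308025 ≡ 87
2922^1024 ≡ 87^2 = 7569 ≡ 1531
1986 = 1024 + 512 + 256 + 128 + 64 + 2, so 2922^1986 ≡ 1531·87·555·2572·2504·352 ≡ 962 (mod 3019)
349·962 = 335738 ≡ 629 (mod 3019)
1660 ≠ 629, so verification fails.

does not verify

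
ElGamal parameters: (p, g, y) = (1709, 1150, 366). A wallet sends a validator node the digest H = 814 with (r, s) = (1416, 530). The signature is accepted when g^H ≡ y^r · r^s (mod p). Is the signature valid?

Left side g^H mod p:
1150^2 = 1322500 ≡ 1443
1150^4 ≡ 1443^2 = 2082249 ≡ 687
1150^8 ≡ 687^2 = 471969 ≡ 285
1150^16 ≡ 285^2 = 81225 ≡ 902
1150^32 ≡ 902^2 = 813604 ≡ 120
1150^64 ≡ 120^2 = 14400 ≡ 728
1150^128 ≡ 728^2 = 529984 ≡ 194
1150^256 ≡ 194^2 = 37636 ≡ 38
1150^512 ≡ 38^2 = 1444
814 = 512 + 256 + 32 + 8 + 4 + 2, so 1150^814 ≡ 1444·38·120·285·687·1443 ≡ 940 (mod 1709)
Right side y^r · r^s mod p:
366^2 = 133956 ≡ 654
366^4 ≡ 654^2 = 427716 ≡ 466
366^8 ≡ 466^2 = 217156 ≡ 113
366^16 ≡ 113^2 = 12769 ≡ 806
366^32 ≡ 806^2 = 649636 ≡ 216
366^64 ≡ 216^2 = 46656 ≡ 513
366^128 ≡ 513^2 = 263169 ≡ 1692
366^256 ≡ 1692^2 = 2862864 ≡ 289
366^512 ≡ 289^2 = 83521 ≡ 1489
366^1024 ≡ 1489^2 = 2217121 ≡ 548
1416 = 1024 + 256 + 128 + 8, so 366^1416 ≡ 548·289·1692·113 ≡ 150 (mod 1709)
1416^2 = 2005056 ≡ 399
1416^4 ≡ 399^2 = 159201 ≡ 264
1416^8 ≡ 264^2 = 69696 ≡ 1336
1416^16 ≡ 1336^2 = 1784896 ≡ 700
1416^32 ≡ 700^2 = 490000 ≡ 1226
1416^64 ≡ 1226^2 = 1503076 ≡ 865
1416^128 ≡ 865^2 = 748225 ≡ 1392
1416^256 ≡ 1392^2 = 1937664 ≡ 1367
1416^512 ≡ 1367^2 = 1868689 ≡ 752
530 = 512 + 16 + 2, so 1416^530 ≡ 752·700·399 ≡ 918 (mod 1709)
150·918 = 137700 ≡ 980 (mod 1709)
940 ≠ 980, so verification fails.

invalid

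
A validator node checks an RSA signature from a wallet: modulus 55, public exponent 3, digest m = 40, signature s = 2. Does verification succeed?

s^3 mod 55 = 8
The recovered value 8 does not match the digest 40.

fails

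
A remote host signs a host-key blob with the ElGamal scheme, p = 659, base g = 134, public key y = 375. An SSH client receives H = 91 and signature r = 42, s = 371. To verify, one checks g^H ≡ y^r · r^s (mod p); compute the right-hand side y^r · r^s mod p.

14

375^2 = 140625 ≡ 258
375^4 ≡ 258^2 = 66564 ≡ 5
375^8 ≡ 5^2 = 25
375^16 ≡ 25^2 = 625
375^32 ≡ 625^2 = 390625 ≡ 497
42 = 32 + 8 + 2, so 375^42 ≡ 497·25·258 ≡ 274 (mod 659)
42^2 = 1764 ≡ 446
42^4 ≡ 446^2 = 198916 ≡ 557
42^8 ≡ 557^2 = 310249 ≡ 519
42^16 ≡ 519^2 = 269361 ≡ 489
42^32 ≡ 489^2 = 239121 ≡ 563
42^64 ≡ 563^2 = 316969 ≡ 649
42^128 ≡ 649^2 = 421201 ≡ 100
42^256 ≡ 100^2 = 10000 ≡ 115
371 = 256 + 64 + 32 + 16 + 2 + 1, so 42^371 ≡ 115·649·563·489·446·42 ≡ 635 (mod 659)
y^r · r^s ≡ 274·635 = 173990 ≡ 14 (mod 659)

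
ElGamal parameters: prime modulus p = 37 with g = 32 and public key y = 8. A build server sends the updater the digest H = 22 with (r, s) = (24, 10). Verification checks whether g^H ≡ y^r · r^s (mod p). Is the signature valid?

valid

Left side g^H mod p:
32^2 = 1024 ≡ 25
32^4 ≡ 25^2 = 625 ≡ 33
32^8 ≡ 33^2 = 1089 ≡ 16
32^16 ≡ 16^2 = 256 ≡ 34
22 = 16 + 4 + 2, so 32^22 ≡ 34·33·25 ≡ 4 (mod 37)
Right side y^r · r^s mod p:
8^2 = 64 ≡ 27
8^4 ≡ 27^2 = 729 ≡ 26
8^8 ≡ 26^2 = 676 ≡ 10
8^16 ≡ 10^2 = 100 ≡ 26
24 = 16 + 8, so 8^24 ≡ 26·10 ≡ 1 (mod 37)
24^2 = 576 ≡ 21
24^4 ≡ 21^2 = 441 ≡ 34
24^8 ≡ 34^2 = 1156 ≡ 9
10 = 8 + 2, so 24^10 ≡ 9·21 ≡ 4 (mod 37)
1·4 = 4 ≡ 4 (mod 37)
4 ≡ 4 (mod 37), so the signature is genuine.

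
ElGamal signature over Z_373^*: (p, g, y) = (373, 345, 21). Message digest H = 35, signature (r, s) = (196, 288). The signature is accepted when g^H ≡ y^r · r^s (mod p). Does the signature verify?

does not verify

Left side g^H mod p:
345^2 = 119025 ≡ 38
345^4 ≡ 38^2 = 1444 ≡ 325
345^8 ≡ 325^2 = 105625 ≡ 66
345^16 ≡ 66^2 = 4356 ≡ 253
345^32 ≡ 253^2 = 64009 ≡ 226
35 = 32 + 2 + 1, so 345^35 ≡ 226·38·345 ≡ 121 (mod 373)
Right side y^r · r^s mod p:
21^2 = 441 ≡ 68
21^4 ≡ 68^2 = 4624 ≡ 148
21^8 ≡ 148^2 = 21904 ≡ 270
21^16 ≡ 270^2 = 72900 ≡ 165
21^32 ≡ 165^2 = 27225 ≡ 369
21^64 ≡ 369^2 = 136161 ≡ 16
21^128 ≡ 16^2 = 256
196 = 128 + 64 + 4, so 21^196 ≡ 256·16·148 ≡ 83 (mod 373)
196^2 = 38416 ≡ 370
196^4 ≡ 370^2 = 136900 ≡ 9
196^8 ≡ 9^2 = 81
196^16 ≡ 81^2 = 6561 ≡ 220
196^32 ≡ 220^2 = 48400 ≡ 283
196^64 ≡ 283^2 = 80089 ≡ 267
196^128 ≡ 267^2 = 71289 ≡ 46
196^256 ≡ 46^2 = 2116 ≡ 251
288 = 256 + 32, so 196^288 ≡ 251·283 ≡ 163 (mod 373)
83·163 = 13529 ≡ 101 (mod 373)
121 ≠ 101, so verification fails.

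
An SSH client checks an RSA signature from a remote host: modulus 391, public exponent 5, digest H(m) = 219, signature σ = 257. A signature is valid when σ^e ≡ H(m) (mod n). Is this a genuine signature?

σ^2 ≡ 257^2 = 66049 ≡ 361
σ^4 ≡ 361^2 = 130321 ≡ 118
5 = 4 + 1, so σ^5 ≡ 118·257 ≡ 219 (mod 391)
σ^5 mod 391 = 219 matches H(m).

genuine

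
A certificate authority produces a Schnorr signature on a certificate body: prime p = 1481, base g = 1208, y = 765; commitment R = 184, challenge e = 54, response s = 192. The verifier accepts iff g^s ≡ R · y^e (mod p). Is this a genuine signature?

forged

g^s mod p:
1208^2 = 1459264 ≡ 479
1208^4 ≡ 479^2 = 229441 ≡ 1367
1208^8 ≡ 1367^2 = 1868689 ≡ 1148
1208^16 ≡ 1148^2 = 1317904 ≡ 1295
1208^32 ≡ 1295^2 = 1677025 ≡ 533
1208^64 ≡ 533^2 = 284089 ≡ 1218
1208^128 ≡ 1218^2 = 1483524 ≡ 1043
192 = 128 + 64, so 1208^192 ≡ 1043·1218 ≡ 1157 (mod 1481)
R · y^e mod p:
765^2 = 585225 ≡ 230
765^4 ≡ 230^2 = 52900 ≡ 1065
765^8 ≡ 1065^2 = 1134225 ≡ 1260
765^16 ≡ 1260^2 = 1587600 ≡ 1449
765^32 ≡ 1449^2 = 2099601 ≡ 1024
54 = 32 + 16 + 4 + 2, so 765^54 ≡ 1024·1449·1065·230 ≡ 784 (mod 1481)
184·784 = 144256 ≡ 599 (mod 1481)
1157 ≠ 599; the check fails.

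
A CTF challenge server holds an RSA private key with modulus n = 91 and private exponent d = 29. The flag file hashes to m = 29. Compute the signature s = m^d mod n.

Squares mod 91: m^1≡29, m^2≡22, m^4≡29, m^8≡22, m^16≡29
29 = 16 + 8 + 4 + 1, so m^29 ≡ 29·22·29·29 ≡ 22 (mod 91)

22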